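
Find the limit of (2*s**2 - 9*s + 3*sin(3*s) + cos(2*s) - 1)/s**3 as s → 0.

-27/2

Substitution gives 0/0; apply L'Hôpital's rule 3 times.
After differentiating numerator and denominator 3 times the quotient is (8*sin(2*s) - 81*cos(3*s))/(6); at s = 0 this is -27/2.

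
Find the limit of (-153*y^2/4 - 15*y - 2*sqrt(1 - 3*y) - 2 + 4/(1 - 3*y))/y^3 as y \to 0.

891/8

Substitution gives 0/0 (the numerator vanishes to order 3).
Expand each term to order y^3: the coefficient of y^3 in -2·√(1 - 3y) is 27/8 and in 4·1/(1 - 3y) is 108.
Lower-order terms cancel with the polynomial part, so the numerator is (891/8)·y^3 + o(y^3), and the limit is (891/8)/(1) = 891/8.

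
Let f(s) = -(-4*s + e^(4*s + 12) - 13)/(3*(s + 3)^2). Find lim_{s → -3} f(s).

-8/3

Direct substitution gives 0/0.
Apply L'Hôpital: lim (4*e^(4*s + 12) - 4)/(-6*s - 18), still 0/0.
After 2 applications of L'Hôpital's rule the quotient is (16*e^(4*s + 12))/(-6); substituting s = -3 gives -8/3.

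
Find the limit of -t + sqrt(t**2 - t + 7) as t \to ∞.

-1/2

An ∞ − ∞ form. Rationalising with the conjugate, the difference becomes (-t + 7) / (√(t^2 - t + 7) + t).
For large t the denominator behaves like 2·t, so the quotient tends to -1/2 = -1/2.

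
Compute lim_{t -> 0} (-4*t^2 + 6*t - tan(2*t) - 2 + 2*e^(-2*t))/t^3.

Substitution gives 0/0; apply L'Hôpital's rule 3 times.
After differentiating numerator and denominator 3 times the quotient is (-32*tan(2*t)^2/cos(2*t)^2 - 16/cos(2*t)^4 - 16*e^(-2*t))/(6); at t = 0 this is -16/3.

-16/3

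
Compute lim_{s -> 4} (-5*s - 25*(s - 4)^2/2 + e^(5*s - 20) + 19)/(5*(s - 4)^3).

Direct substitution gives 0/0.
Apply L'Hôpital: lim (-25*s + 5*e^(5*s - 20) + 95)/(15*(s - 4)^2), still 0/0.
Apply L'Hôpital: lim (25*e^(5*s - 20) - 25)/(30*s - 120), still 0/0.
After 3 applications of L'Hôpital's rule the quotient is (125*e^(5*s - 20))/(30); substituting s = 4 gives 25/6.

25/6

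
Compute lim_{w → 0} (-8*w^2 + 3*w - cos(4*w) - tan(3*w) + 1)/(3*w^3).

Substitution gives 0/0 (the numerator vanishes to order 3).
Expand each term to order w^3: the coefficient of w^3 in −tan(3w) is -9 and in −cos(4w) is 0.
Lower-order terms cancel with the polynomial part, so the numerator is (-9)·w^3 + o(w^3), and the limit is (-9)/(3) = -3.

-3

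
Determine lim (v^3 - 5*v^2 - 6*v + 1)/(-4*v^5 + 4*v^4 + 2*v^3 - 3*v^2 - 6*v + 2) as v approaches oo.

0

The denominator has degree 5 and the numerator degree 3. Dividing numerator and denominator by v^5 sends every term to 0 except the leading denominator term, so the limit is 0.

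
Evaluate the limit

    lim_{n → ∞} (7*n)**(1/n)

1

Base → ∞ and exponent → 0: an ∞^0 form.
Take logs: (1/n)·ln(7·n^1) = (ln 7 + 1·ln n)/n → 0.
So the limit is e^0 = 1.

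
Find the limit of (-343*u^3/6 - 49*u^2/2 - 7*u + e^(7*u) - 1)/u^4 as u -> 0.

Direct substitution gives 0/0.
Apply L'Hôpital: lim (-343*u^2/2 - 49*u + 7*e^(7*u) - 7)/(4*u^3), still 0/0.
Apply L'Hôpital: lim (-343*u + 49*e^(7*u) - 49)/(12*u^2), still 0/0.
Apply L'Hôpital: lim (343*e^(7*u) - 343)/(24*u), still 0/0.
After 4 applications of L'Hôpital's rule the quotient is (2401*e^(7*u))/(24); substituting u = 0 gives 2401/24.

2401/24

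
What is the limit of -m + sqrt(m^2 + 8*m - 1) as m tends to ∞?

4

An ∞ − ∞ form. Rationalising with the conjugate, the difference becomes (8m - 1) / (√(m^2 + 8*m - 1) + m).
For large m the denominator behaves like 2·m, so the quotient tends to 8/2 = 4.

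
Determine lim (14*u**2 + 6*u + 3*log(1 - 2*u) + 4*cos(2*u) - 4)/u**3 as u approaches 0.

-8

Substitution gives 0/0; apply L'Hôpital's rule 3 times.
After differentiating numerator and denominator 3 times the quotient is (32*sin(2*u) + 48/(2*u - 1)^3)/(6); at u = 0 this is -8.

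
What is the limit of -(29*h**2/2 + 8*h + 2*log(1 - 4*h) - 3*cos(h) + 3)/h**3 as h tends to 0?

128/3

Substitution gives 0/0; apply L'Hôpital's rule 3 times.
After differentiating numerator and denominator 3 times the quotient is (-3*sin(h) + 256/(4*h - 1)^3)/(-6); at h = 0 this is 128/3.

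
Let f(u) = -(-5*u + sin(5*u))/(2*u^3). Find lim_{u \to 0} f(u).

Direct substitution gives 0/0.
Apply L'Hôpital: lim (5*cos(5*u) - 5)/(-6*u^2), still 0/0.
Apply L'Hôpital: lim (-25*sin(5*u))/(-12*u), still 0/0.
After 3 applications of L'Hôpital's rule the quotient is (-125*cos(5*u))/(-12); substituting u = 0 gives 125/12.

125/12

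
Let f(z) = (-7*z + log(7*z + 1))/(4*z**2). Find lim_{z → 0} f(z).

Direct substitution gives 0/0.
Apply L'Hôpital: lim (-7 + 7/(7*z + 1))/(8*z), still 0/0.
After 2 applications of L'Hôpital's rule the quotient is (-49/(7*z + 1)^2)/(8); substituting z = 0 gives -49/8.

-49/8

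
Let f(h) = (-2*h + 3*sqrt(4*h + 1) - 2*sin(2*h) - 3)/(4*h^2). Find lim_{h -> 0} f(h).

-3/2

Substitution gives 0/0; apply L'Hôpital's rule 2 times.
After differentiating numerator and denominator 2 times the quotient is (8*sin(2*h) - 12/(4*h + 1)^(3/2))/(8); at h = 0 this is -3/2.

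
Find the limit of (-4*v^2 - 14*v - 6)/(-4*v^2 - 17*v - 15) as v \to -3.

10/7

Direct substitution gives 0/0, so factor. Both numerator and denominator have (v + 3) as a factor.
After cancelling, the expression reduces to (-4*v - 2)/(-4*v - 5).
Substituting v = -3 gives 10/7.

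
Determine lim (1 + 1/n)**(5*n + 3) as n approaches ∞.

e^(5)

Write it as [(1 + 1/n)^n]^(5) · (1 + 1/n)^(3). The bracketed term tends to e^(1) and the second factor to 1, so the limit is e^(5).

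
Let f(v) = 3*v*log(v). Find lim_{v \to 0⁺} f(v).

This is a 0·(−∞) form. Rewrite as 3·ln(v) / v^(−1) and apply L'Hôpital:
the derivative quotient is 3·(1/v) / (−1·v^(−2)) = (-3/1)·v^1 → 0.

0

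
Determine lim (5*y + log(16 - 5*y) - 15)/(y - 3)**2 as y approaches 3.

Direct substitution gives 0/0.
Apply L'Hôpital: lim (5 - 5/(16 - 5*y))/(2*y - 6), still 0/0.
After 2 applications of L'Hôpital's rule the quotient is (-25/(16 - 5*y)^2)/(2); substituting y = 3 gives -25/2.

-25/2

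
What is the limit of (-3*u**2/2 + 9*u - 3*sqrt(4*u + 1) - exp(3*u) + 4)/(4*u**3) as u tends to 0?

Substitution gives 0/0; apply L'Hôpital's rule 3 times.
After differentiating numerator and denominator 3 times the quotient is (-27*e^(3*u) - 72/(4*u + 1)^(5/2))/(24); at u = 0 this is -33/8.

-33/8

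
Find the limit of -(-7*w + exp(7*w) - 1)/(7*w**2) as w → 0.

Direct substitution gives 0/0.
Apply L'Hôpital: lim (7*e^(7*w) - 7)/(-14*w), still 0/0.
After 2 applications of L'Hôpital's rule the quotient is (49*e^(7*w))/(-14); substituting w = 0 gives -7/2.

-7/2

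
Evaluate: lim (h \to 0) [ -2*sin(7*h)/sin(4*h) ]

-7/2

Substitution gives 0/0.
Divide numerator and denominator by h: sin(7h)/h → 7 and sin(4h)/h → 4, so the limit is -2·7/4 = -7/2.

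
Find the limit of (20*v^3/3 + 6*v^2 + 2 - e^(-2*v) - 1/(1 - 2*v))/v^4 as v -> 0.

Substitution gives 0/0; apply L'Hôpital's rule 4 times.
After differentiating numerator and denominator 4 times the quotient is (-16*e^(-2*v) + 384/(2*v - 1)^5)/(24); at v = 0 this is -50/3.

-50/3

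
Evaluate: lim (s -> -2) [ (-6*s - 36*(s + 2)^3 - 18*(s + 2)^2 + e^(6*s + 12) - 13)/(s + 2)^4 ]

Direct substitution gives 0/0.
Apply L'Hôpital: lim (-36*s - 108*(s + 2)^2 + 6*e^(6*s + 12) - 78)/(4*(s + 2)^3), still 0/0.
Apply L'Hôpital: lim (-216*s + 36*e^(6*s + 12) - 468)/(12*(s + 2)^2), still 0/0.
Apply L'Hôpital: lim (216*e^(6*s + 12) - 216)/(24*s + 48), still 0/0.
After 4 applications of L'Hôpital's rule the quotient is (1296*e^(6*s + 12))/(24); substituting s = -2 gives 54.

54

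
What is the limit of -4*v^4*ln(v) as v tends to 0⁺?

0

This is a 0·(−∞) form. Rewrite as -4·ln(v) / v^(−4) and apply L'Hôpital:
the derivative quotient is -4·(1/v) / (−4·v^(−5)) = (4/4)·v^4 → 0.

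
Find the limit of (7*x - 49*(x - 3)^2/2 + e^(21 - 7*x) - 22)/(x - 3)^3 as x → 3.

-343/6

Direct substitution gives 0/0.
Apply L'Hôpital: lim (-49*x - 7*e^(21 - 7*x) + 154)/(3*(x - 3)^2), still 0/0.
Apply L'Hôpital: lim (49*e^(21 - 7*x) - 49)/(6*x - 18), still 0/0.
After 3 applications of L'Hôpital's rule the quotient is (-343*e^(21 - 7*x))/(6); substituting x = 3 gives -343/6.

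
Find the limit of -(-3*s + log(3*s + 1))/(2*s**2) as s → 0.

Direct substitution gives 0/0.
Apply L'Hôpital: lim (-3 + 3/(3*s + 1))/(-4*s), still 0/0.
After 2 applications of L'Hôpital's rule the quotient is (-9/(3*s + 1)^2)/(-4); substituting s = 0 gives 9/4.

9/4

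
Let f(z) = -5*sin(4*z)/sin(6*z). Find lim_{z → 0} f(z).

-10/3

Substitution gives 0/0.
Divide numerator and denominator by z: sin(4z)/z → 4 and sin(6z)/z → 6, so the limit is -5·4/6 = -10/3.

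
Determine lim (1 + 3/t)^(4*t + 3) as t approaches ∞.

e^(12)

The base → 1 and the exponent → ∞: a 1^∞ form.
Take logarithms: (4t + 3)·ln(1 + 3/t). Since ln(1+u) ~ u for small u, this behaves like (4t)·(3/t) → 12.
So the limit is e^(12).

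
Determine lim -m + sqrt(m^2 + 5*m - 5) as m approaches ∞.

An ∞ − ∞ form. Rationalising with the conjugate, the difference becomes (5m - 5) / (√(m^2 + 5*m - 5) + m).
For large m the denominator behaves like 2·m, so the quotient tends to 5/2 = 5/2.

5/2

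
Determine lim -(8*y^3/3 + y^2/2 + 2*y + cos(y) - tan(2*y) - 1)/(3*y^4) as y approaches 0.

Substitution gives 0/0 (the numerator vanishes to order 4).
Expand each term to order y^4: the coefficient of y^4 in −tan(2y) is 0 and in cos(y) is 1/24.
Lower-order terms cancel with the polynomial part, so the numerator is (1/24)·y^4 + o(y^4), and the limit is (1/24)/(-3) = -1/72.

-1/72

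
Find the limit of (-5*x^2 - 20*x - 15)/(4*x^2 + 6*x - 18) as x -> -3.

Since x = -3 makes numerator and denominator zero, (x + 3) divides both.
Cancelling it gives (-5*x - 5)/(4*x - 6); now plug in x = -3 to get -5/9.

-5/9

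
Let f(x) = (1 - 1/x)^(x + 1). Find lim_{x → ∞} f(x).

The base → 1 and the exponent → ∞: a 1^∞ form.
Take logarithms: (x + 1)·ln(1 - 1/x). Since ln(1+u) ~ u for small u, this behaves like (x)·(-1/x) → -1.
So the limit is e^(-1).

e^(-1)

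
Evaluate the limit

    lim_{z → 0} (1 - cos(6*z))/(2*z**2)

Substitution gives 0/0.
Use (1 − cos u)/u² → 1/2 with u = 6z: the limit is 6²/(2·2) = 9.

9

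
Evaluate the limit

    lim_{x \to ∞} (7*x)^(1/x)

Base → ∞ and exponent → 0: an ∞^0 form.
Take logs: (1/x)·ln(7·x^1) = (ln 7 + 1·ln x)/x → 0.
So the limit is e^0 = 1.

1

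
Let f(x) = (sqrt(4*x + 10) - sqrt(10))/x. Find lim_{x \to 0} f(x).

√(10)/5

A 0/0 form; rationalise with √(10 + 4x) + √10. This collapses the numerator to 4x, leaving 4/(√(10 + 4x) + √10) → 4/(2√10) = √(10)/5.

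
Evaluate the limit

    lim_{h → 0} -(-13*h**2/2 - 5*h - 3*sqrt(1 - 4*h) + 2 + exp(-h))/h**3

Substitution gives 0/0 (the numerator vanishes to order 3).
Expand each term to order h^3: the coefficient of h^3 in e^(-h) is -1/6 and in -3·√(1 - 4h) is 12.
Lower-order terms cancel with the polynomial part, so the numerator is (71/6)·h^3 + o(h^3), and the limit is (71/6)/(-1) = -71/6.

-71/6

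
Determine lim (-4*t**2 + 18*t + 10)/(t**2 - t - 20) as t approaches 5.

-22/9

Since t = 5 makes numerator and denominator zero, (t - 5) divides both.
Cancelling it gives (-4*t - 2)/(t + 4); now plug in t = 5 to get -22/9.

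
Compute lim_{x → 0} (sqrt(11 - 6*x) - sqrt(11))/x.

Substitution gives 0/0. Multiply numerator and denominator by the conjugate √(11 - 6x) + √11.
The numerator becomes (11 - 6x) − 11 = -6x, so the expression simplifies to -6/(√(11 - 6x) + √11).
Letting x → 0 gives -6/(2√11) = -3*√(11)/11.

-3*√(11)/11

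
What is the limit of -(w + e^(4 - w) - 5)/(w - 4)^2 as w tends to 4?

-1/2

Direct substitution gives 0/0.
Apply L'Hôpital: lim (1 - e^(4 - w))/(8 - 2*w), still 0/0.
After 2 applications of L'Hôpital's rule the quotient is (e^(4 - w))/(-2); substituting w = 4 gives -1/2.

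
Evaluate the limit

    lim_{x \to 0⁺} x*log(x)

This is a 0·(−∞) form. Rewrite as 1·ln(x) / x^(−1) and apply L'Hôpital:
the derivative quotient is 1·(1/x) / (−1·x^(−2)) = (-1/1)·x^1 → 0.

0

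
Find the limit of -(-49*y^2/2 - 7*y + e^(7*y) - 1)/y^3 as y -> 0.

-343/6

Direct substitution gives 0/0.
Apply L'Hôpital: lim (-49*y + 7*e^(7*y) - 7)/(-3*y^2), still 0/0.
Apply L'Hôpital: lim (49*e^(7*y) - 49)/(-6*y), still 0/0.
After 3 applications of L'Hôpital's rule the quotient is (343*e^(7*y))/(-6); substituting y = 0 gives -343/6.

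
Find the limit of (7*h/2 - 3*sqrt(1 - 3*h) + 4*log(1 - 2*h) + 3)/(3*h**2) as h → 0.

-37/24

Substitution gives 0/0; apply L'Hôpital's rule 2 times.
After differentiating numerator and denominator 2 times the quotient is (-16/(2*h - 1)^2 + 27/(4*(1 - 3*h)^(3/2)))/(6); at h = 0 this is -37/24.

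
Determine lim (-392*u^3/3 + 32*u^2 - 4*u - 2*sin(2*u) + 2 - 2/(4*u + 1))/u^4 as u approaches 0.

Substitution gives 0/0; apply L'Hôpital's rule 4 times.
After differentiating numerator and denominator 4 times the quotient is (-32*sin(2*u) - 12288/(4*u + 1)^5)/(24); at u = 0 this is -512.

-512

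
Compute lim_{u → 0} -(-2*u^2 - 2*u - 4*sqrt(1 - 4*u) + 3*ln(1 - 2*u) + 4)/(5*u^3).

-8/5

Substitution gives 0/0; apply L'Hôpital's rule 3 times.
After differentiating numerator and denominator 3 times the quotient is (48/(2*u - 1)^3 + 96/(1 - 4*u)^(5/2))/(-30); at u = 0 this is -8/5.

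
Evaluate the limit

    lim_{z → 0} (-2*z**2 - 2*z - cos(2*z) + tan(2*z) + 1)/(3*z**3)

8/9

Substitution gives 0/0; apply L'Hôpital's rule 3 times.
After differentiating numerator and denominator 3 times the quotient is (-8*sin(2*z) + 48*tan(2*z)^4 + 64*tan(2*z)^2 + 16)/(18); at z = 0 this is 8/9.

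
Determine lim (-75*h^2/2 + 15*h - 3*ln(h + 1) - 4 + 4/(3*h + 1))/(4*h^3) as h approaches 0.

Substitution gives 0/0 (the numerator vanishes to order 3).
Expand each term to order h^3: the coefficient of h^3 in -3·ln(1 + h) is -1 and in 4·1/(1 + 3h) is -108.
Lower-order terms cancel with the polynomial part, so the numerator is (-109)·h^3 + o(h^3), and the limit is (-109)/(4) = -109/4.

-109/4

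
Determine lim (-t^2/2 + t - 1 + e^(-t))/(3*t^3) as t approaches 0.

Direct substitution gives 0/0.
Apply L'Hôpital: lim (-t + 1 - e^(-t))/(9*t^2), still 0/0.
Apply L'Hôpital: lim (-1 + e^(-t))/(18*t), still 0/0.
After 3 applications of L'Hôpital's rule the quotient is (-e^(-t))/(18); substituting t = 0 gives -1/18.

-1/18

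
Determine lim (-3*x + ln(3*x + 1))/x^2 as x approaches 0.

-9/2

Direct substitution gives 0/0.
Apply L'Hôpital: lim (-3 + 3/(3*x + 1))/(2*x), still 0/0.
After 2 applications of L'Hôpital's rule the quotient is (-9/(3*x + 1)^2)/(2); substituting x = 0 gives -9/2.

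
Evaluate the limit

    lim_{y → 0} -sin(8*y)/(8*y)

Substitution gives 0/0.
Write it as (8/(-8))·sin(8y)/(8y); since sin(u)/u → 1, the limit is -1.

-1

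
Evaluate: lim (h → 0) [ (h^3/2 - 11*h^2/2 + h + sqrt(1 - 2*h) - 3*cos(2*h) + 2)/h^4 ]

Substitution gives 0/0 (the numerator vanishes to order 4).
Expand each term to order h^4: the coefficient of h^4 in √(1 - 2h) is -5/8 and in -3·cos(2h) is -2.
Lower-order terms cancel with the polynomial part, so the numerator is (-21/8)·h^4 + o(h^4), and the limit is (-21/8)/(1) = -21/8.

-21/8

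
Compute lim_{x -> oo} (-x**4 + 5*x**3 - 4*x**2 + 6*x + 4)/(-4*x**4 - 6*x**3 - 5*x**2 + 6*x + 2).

1/4

Numerator and denominator both have degree 4.
Dividing every term by x^4, all lower-order terms vanish and the limit is the ratio of leading coefficients, -1/(-4) = 1/4.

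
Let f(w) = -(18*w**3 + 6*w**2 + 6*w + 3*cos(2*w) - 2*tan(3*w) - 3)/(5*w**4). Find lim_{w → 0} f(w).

-2/5

Substitution gives 0/0 (the numerator vanishes to order 4).
Expand each term to order w^4: the coefficient of w^4 in -2·tan(3w) is 0 and in 3·cos(2w) is 2.
Lower-order terms cancel with the polynomial part, so the numerator is (2)·w^4 + o(w^4), and the limit is (2)/(-5) = -2/5.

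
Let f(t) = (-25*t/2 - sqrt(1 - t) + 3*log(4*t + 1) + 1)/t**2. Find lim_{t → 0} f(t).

Substitution gives 0/0; apply L'Hôpital's rule 2 times.
After differentiating numerator and denominator 2 times the quotient is (-48/(4*t + 1)^2 + 1/(4*(1 - t)^(3/2)))/(2); at t = 0 this is -191/8.

-191/8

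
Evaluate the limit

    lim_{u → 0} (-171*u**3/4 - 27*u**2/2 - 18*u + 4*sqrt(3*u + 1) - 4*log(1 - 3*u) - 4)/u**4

2187/32

Substitution gives 0/0; apply L'Hôpital's rule 4 times.
After differentiating numerator and denominator 4 times the quotient is (-1215/(4*(3*u + 1)^(7/2)) + 1944/(3*u - 1)^4)/(24); at u = 0 this is 2187/32.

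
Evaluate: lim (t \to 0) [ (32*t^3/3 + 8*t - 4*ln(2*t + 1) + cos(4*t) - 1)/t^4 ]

80/3

Substitution gives 0/0; apply L'Hôpital's rule 4 times.
After differentiating numerator and denominator 4 times the quotient is (256*cos(4*t) + 384/(2*t + 1)^4)/(24); at t = 0 this is 80/3.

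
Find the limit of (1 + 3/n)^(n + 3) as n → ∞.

e^(3)

Let L be the limit and take ln: ln L = lim (n + 3)·ln(1 + 3/n) = lim (n + 3)·(3/n + O(1/n²)) = 3.
Hence L = e^(3).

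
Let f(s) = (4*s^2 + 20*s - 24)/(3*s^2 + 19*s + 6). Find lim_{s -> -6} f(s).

28/17

Since s = -6 makes numerator and denominator zero, (s + 6) divides both.
Cancelling it gives (4*s - 4)/(3*s + 1); now plug in s = -6 to get 28/17.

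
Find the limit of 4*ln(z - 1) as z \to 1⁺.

-∞

As z → 1⁺, z - 1 → 0⁺ and ln(z - 1) → −∞.
Multiplying by 4 gives -∞.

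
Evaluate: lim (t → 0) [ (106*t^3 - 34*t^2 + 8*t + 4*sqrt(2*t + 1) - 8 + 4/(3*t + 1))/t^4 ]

Substitution gives 0/0; apply L'Hôpital's rule 4 times.
After differentiating numerator and denominator 4 times the quotient is (7776/(3*t + 1)^5 - 60/(2*t + 1)^(7/2))/(24); at t = 0 this is 643/2.

643/2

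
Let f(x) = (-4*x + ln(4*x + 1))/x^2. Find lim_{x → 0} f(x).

Direct substitution gives 0/0.
Apply L'Hôpital: lim (-4 + 4/(4*x + 1))/(2*x), still 0/0.
After 2 applications of L'Hôpital's rule the quotient is (-16/(4*x + 1)^2)/(2); substituting x = 0 gives -8.

-8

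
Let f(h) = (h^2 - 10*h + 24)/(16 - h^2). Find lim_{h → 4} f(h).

1/4

Since h = 4 makes numerator and denominator zero, (h - 4) divides both.
Cancelling it gives (h - 6)/(-h - 4); now plug in h = 4 to get 1/4.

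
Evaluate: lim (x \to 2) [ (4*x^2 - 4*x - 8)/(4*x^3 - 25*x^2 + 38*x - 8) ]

-6/7

At x = 2 both the top and bottom vanish — a removable singularity. Factoring out (x - 2) from each leaves (4*x + 4)/(4*x^2 - 17*x + 4), which at x = 2 equals -6/7.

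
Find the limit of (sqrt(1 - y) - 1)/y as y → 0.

Substitution gives 0/0. Multiply numerator and denominator by the conjugate √(1 - y) + √1.
The numerator becomes (1 - y) − 1 = -y, so the expression simplifies to -1/(√(1 - y) + √1).
Letting y → 0 gives -1/(2√1) = -1/2.

-1/2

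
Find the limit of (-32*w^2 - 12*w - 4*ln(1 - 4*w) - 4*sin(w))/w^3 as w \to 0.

86

Substitution gives 0/0 (the numerator vanishes to order 3).
Expand each term to order w^3: the coefficient of w^3 in -4·sin(w) is 2/3 and in -4·ln(1 - 4w) is 256/3.
Lower-order terms cancel with the polynomial part, so the numerator is (86)·w^3 + o(w^3), and the limit is (86)/(1) = 86.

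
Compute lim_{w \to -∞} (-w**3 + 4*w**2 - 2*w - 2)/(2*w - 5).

The numerator has higher degree (3 > 1); the quotient behaves like (-1/(2))·w^2 for large |w|.
As w → −∞ this diverges to -∞.

-∞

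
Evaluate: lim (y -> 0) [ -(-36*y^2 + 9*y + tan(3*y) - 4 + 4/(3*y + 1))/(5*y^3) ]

Substitution gives 0/0; apply L'Hôpital's rule 3 times.
After differentiating numerator and denominator 3 times the quotient is (162*tan(3*y)^2/cos(3*y)^2 + 54/cos(3*y)^2 - 648/(3*y + 1)^4)/(-30); at y = 0 this is 99/5.

99/5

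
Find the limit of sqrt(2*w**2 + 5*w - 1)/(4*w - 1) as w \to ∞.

√(2)/4

For large |w|, √(2*w^2 + 5*w - 1) ≈ √2·|w| and the denominator ≈ 4w.
Since w → +∞, |w| = w, giving √2/(4) = √(2)/4.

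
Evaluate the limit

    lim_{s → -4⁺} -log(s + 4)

∞

As s → -4⁺, s + 4 → 0⁺ and ln(s + 4) → −∞.
Multiplying by -1 gives ∞.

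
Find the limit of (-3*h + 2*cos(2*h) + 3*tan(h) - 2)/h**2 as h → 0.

-4

Substitution gives 0/0 (the numerator vanishes to order 2).
Expand each term to order h^2: the coefficient of h^2 in 2·cos(2h) is -4 and in 3·tan(h) is 0.
Lower-order terms cancel with the polynomial part, so the numerator is (-4)·h^2 + o(h^2), and the limit is (-4)/(1) = -4.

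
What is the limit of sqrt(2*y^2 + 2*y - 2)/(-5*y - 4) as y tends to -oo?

For large |y|, √(2*y^2 + 2*y - 2) ≈ √2·|y| and the denominator ≈ -5y.
Since y → −∞, |y| = −y, giving −√2/(-5) = √(2)/5.

√(2)/5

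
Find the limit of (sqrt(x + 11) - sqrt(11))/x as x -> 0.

√(11)/22

Substitution gives 0/0. Multiply numerator and denominator by the conjugate √(11 + x) + √11.
The numerator becomes (11 + x) − 11 = x, so the expression simplifies to 1/(√(11 + x) + √11).
Letting x → 0 gives 1/(2√11) = √(11)/22.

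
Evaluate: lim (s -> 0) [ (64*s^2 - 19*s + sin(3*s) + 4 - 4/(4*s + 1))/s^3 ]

Substitution gives 0/0; apply L'Hôpital's rule 3 times.
After differentiating numerator and denominator 3 times the quotient is (-27*cos(3*s) + 1536/(4*s + 1)^4)/(6); at s = 0 this is 503/2.

503/2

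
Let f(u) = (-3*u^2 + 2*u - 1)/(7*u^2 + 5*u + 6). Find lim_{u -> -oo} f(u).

Numerator and denominator both have degree 2.
Dividing every term by u^2, all lower-order terms vanish and the limit is the ratio of leading coefficients, -3/(7) = -3/7.

-3/7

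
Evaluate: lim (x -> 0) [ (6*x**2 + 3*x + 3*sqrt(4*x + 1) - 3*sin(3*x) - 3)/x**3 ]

51/2

Substitution gives 0/0 (the numerator vanishes to order 3).
Expand each term to order x^3: the coefficient of x^3 in -3·sin(3x) is 27/2 and in 3·√(1 + 4x) is 12.
Lower-order terms cancel with the polynomial part, so the numerator is (51/2)·x^3 + o(x^3), and the limit is (51/2)/(1) = 51/2.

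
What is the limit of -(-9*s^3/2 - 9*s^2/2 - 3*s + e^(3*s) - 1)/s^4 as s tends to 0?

-27/8

Direct substitution gives 0/0.
Apply L'Hôpital: lim (-27*s^2/2 - 9*s + 3*e^(3*s) - 3)/(-4*s^3), still 0/0.
Apply L'Hôpital: lim (-27*s + 9*e^(3*s) - 9)/(-12*s^2), still 0/0.
Apply L'Hôpital: lim (27*e^(3*s) - 27)/(-24*s), still 0/0.
After 4 applications of L'Hôpital's rule the quotient is (81*e^(3*s))/(-24); substituting s = 0 gives -27/8.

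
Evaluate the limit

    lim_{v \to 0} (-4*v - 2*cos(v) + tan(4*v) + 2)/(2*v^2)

1/2

Substitution gives 0/0 (the numerator vanishes to order 2).
Expand each term to order v^2: the coefficient of v^2 in tan(4v) is 0 and in -2·cos(v) is 1.
Lower-order terms cancel with the polynomial part, so the numerator is (1)·v^2 + o(v^2), and the limit is (1)/(2) = 1/2.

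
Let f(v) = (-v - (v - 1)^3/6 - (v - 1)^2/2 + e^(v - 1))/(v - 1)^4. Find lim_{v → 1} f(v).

1/24

Direct substitution gives 0/0.
Apply L'Hôpital: lim (-v - (v - 1)^2/2 + e^(v - 1))/(4*(v - 1)^3), still 0/0.
Apply L'Hôpital: lim (-v + e^(v - 1))/(12*(v - 1)^2), still 0/0.
Apply L'Hôpital: lim (e^(v - 1) - 1)/(24*v - 24), still 0/0.
After 4 applications of L'Hôpital's rule the quotient is (e^(v - 1))/(24); substituting v = 1 gives 1/24.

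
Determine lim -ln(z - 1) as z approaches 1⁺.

As z → 1⁺, z - 1 → 0⁺ and ln(z - 1) → −∞.
Multiplying by -1 gives ∞.

∞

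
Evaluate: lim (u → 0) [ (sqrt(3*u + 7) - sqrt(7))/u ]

3*√(7)/14

A 0/0 form; rationalise with √(7 + 3u) + √7. This collapses the numerator to 3u, leaving 3/(√(7 + 3u) + √7) → 3/(2√7) = 3*√(7)/14.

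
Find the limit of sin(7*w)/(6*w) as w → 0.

7/6

Substitution gives 0/0.
Write it as (7/6)·sin(7w)/(7w); since sin(u)/u → 1, the limit is 7/6.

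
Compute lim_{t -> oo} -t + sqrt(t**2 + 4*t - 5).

This has the form ∞ − ∞. Multiply and divide by the conjugate √(t^2 + 4*t - 5) + t.
That gives (4t - 5) / (√(t^2 + 4*t - 5) + t).
Divide numerator and denominator by t: the limit is 4/(2·1) = 2.

2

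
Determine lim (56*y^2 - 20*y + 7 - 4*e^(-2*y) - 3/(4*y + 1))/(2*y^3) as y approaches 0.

Substitution gives 0/0 (the numerator vanishes to order 3).
Expand each term to order y^3: the coefficient of y^3 in -3·1/(1 + 4y) is 192 and in -4·e^(-2y) is 16/3.
Lower-order terms cancel with the polynomial part, so the numerator is (592/3)·y^3 + o(y^3), and the limit is (592/3)/(2) = 296/3.

296/3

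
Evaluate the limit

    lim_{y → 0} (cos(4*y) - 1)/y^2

-8

Direct substitution gives 0/0.
Apply L'Hôpital: lim (-4*sin(4*y))/(2*y), still 0/0.
After 2 applications of L'Hôpital's rule the quotient is (-16*cos(4*y))/(2); substituting y = 0 gives -8.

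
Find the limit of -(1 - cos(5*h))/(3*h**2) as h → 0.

-25/6

Substitution gives 0/0.
Use (1 − cos u)/u² → 1/2 with u = 5h: the limit is 5²/(2·(-3)) = -25/6.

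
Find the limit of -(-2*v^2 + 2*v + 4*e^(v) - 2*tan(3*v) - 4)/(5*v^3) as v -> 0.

Substitution gives 0/0; apply L'Hôpital's rule 3 times.
After differentiating numerator and denominator 3 times the quotient is (4*e^(v) - 324*tan(3*v)^4 - 432*tan(3*v)^2 - 108)/(-30); at v = 0 this is 52/15.

52/15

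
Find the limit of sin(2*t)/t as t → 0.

Substitution gives 0/0.
Write it as (2)·sin(2t)/(2t); since sin(u)/u → 1, the limit is 2.

2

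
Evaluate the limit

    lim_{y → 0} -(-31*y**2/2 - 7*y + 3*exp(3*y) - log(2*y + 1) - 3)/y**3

Substitution gives 0/0; apply L'Hôpital's rule 3 times.
After differentiating numerator and denominator 3 times the quotient is (81*e^(3*y) - 16/(2*y + 1)^3)/(-6); at y = 0 this is -65/6.

-65/6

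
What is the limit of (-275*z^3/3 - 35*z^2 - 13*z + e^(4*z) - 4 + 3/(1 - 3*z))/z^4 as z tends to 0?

761/3

Substitution gives 0/0 (the numerator vanishes to order 4).
Expand each term to order z^4: the coefficient of z^4 in e^(4z) is 32/3 and in 3·1/(1 - 3z) is 243.
Lower-order terms cancel with the polynomial part, so the numerator is (761/3)·z^4 + o(z^4), and the limit is (761/3)/(1) = 761/3.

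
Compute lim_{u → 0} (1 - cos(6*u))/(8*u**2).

Substitution gives 0/0.
Use (1 − cos θ)/θ² → 1/2 with θ = 6u: the limit is 6²/(2·8) = 9/4.

9/4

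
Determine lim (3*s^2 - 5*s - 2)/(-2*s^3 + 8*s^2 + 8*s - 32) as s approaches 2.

7/16

Direct substitution gives 0/0, so factor. Both numerator and denominator have (s - 2) as a factor.
After cancelling, the expression reduces to (3*s + 1)/(-2*s^2 + 4*s + 16).
Substituting s = 2 gives 7/16.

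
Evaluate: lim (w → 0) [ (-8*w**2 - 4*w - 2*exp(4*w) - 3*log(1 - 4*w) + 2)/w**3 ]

128/3

Substitution gives 0/0; apply L'Hôpital's rule 3 times.
After differentiating numerator and denominator 3 times the quotient is (-128*e^(4*w) - 384/(4*w - 1)^3)/(6); at w = 0 this is 128/3.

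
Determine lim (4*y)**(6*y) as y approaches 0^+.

Base → 0⁺ and exponent → 0⁺: a 0^0 form.
Take logs: 6y·ln(4y). This is 0·(−∞); rewriting as ln(4y)/(1/(6y)) and applying L'Hôpital gives 0.
Hence the limit is e^0 = 1.

1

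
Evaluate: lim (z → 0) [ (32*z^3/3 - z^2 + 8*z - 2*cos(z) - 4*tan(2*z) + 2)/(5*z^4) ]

-1/60

Substitution gives 0/0 (the numerator vanishes to order 4).
Expand each term to order z^4: the coefficient of z^4 in -4·tan(2z) is 0 and in -2·cos(z) is -1/12.
Lower-order terms cancel with the polynomial part, so the numerator is (-1/12)·z^4 + o(z^4), and the limit is (-1/12)/(5) = -1/60.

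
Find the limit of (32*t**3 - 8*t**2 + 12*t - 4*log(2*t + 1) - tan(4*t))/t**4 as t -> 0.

Substitution gives 0/0 (the numerator vanishes to order 4).
Expand each term to order t^4: the coefficient of t^4 in -4·ln(1 + 2t) is 16 and in −tan(4t) is 0.
Lower-order terms cancel with the polynomial part, so the numerator is (16)·t^4 + o(t^4), and the limit is (16)/(1) = 16.

16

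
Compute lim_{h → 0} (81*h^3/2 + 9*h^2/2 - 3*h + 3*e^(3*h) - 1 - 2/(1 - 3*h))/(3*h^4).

-405/8

Substitution gives 0/0 (the numerator vanishes to order 4).
Expand each term to order h^4: the coefficient of h^4 in 3·e^(3h) is 81/8 and in -2·1/(1 - 3h) is -162.
Lower-order terms cancel with the polynomial part, so the numerator is (-1215/8)·h^4 + o(h^4), and the limit is (-1215/8)/(3) = -405/8.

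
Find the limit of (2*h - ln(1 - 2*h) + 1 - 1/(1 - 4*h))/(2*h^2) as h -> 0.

Substitution gives 0/0 (the numerator vanishes to order 2).
Expand each term to order h^2: the coefficient of h^2 in −ln(1 - 2h) is 2 and in −1/(1 - 4h) is -16.
Lower-order terms cancel with the polynomial part, so the numerator is (-14)·h^2 + o(h^2), and the limit is (-14)/(2) = -7.

-7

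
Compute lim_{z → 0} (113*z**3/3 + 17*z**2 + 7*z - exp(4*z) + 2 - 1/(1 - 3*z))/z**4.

Substitution gives 0/0; apply L'Hôpital's rule 4 times.
After differentiating numerator and denominator 4 times the quotient is (-256*e^(4*z) + 1944/(3*z - 1)^5)/(24); at z = 0 this is -275/3.

-275/3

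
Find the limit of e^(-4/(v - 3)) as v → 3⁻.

As v → 3⁻, -4/(v - 3) → +∞, so e^(-4/(v - 3)) → ∞.

∞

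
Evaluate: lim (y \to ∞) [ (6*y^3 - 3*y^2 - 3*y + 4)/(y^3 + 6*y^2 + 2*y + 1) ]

Numerator and denominator both have degree 3.
Dividing every term by y^3, all lower-order terms vanish and the limit is the ratio of leading coefficients, 6/(1) = 6.

6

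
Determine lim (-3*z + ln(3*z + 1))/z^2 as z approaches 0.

Direct substitution gives 0/0.
Apply L'Hôpital: lim (-3 + 3/(3*z + 1))/(2*z), still 0/0.
After 2 applications of L'Hôpital's rule the quotient is (-9/(3*z + 1)^2)/(2); substituting z = 0 gives -9/2.

-9/2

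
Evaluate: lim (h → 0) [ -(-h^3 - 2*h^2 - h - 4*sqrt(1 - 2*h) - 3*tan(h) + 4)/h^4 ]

Substitution gives 0/0 (the numerator vanishes to order 4).
Expand each term to order h^4: the coefficient of h^4 in -4·√(1 - 2h) is 5/2 and in -3·tan(h) is 0.
Lower-order terms cancel with the polynomial part, so the numerator is (5/2)·h^4 + o(h^4), and the limit is (5/2)/(-1) = -5/2.

-5/2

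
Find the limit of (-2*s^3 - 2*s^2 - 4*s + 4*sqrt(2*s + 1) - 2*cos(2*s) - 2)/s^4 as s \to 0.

-23/6

Substitution gives 0/0; apply L'Hôpital's rule 4 times.
After differentiating numerator and denominator 4 times the quotient is (-32*cos(2*s) - 60/(2*s + 1)^(7/2))/(24); at s = 0 this is -23/6.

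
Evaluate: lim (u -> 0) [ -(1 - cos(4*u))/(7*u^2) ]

-8/7

Substitution gives 0/0.
Use (1 − cos θ)/θ² → 1/2 with θ = 4u: the limit is 4²/(2·(-7)) = -8/7.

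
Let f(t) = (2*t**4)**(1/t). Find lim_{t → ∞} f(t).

1

Base → ∞ and exponent → 0: an ∞^0 form.
Take logs: (1/t)·ln(2·t^4) = (ln 2 + 4·ln t)/t → 0.
So the limit is e^0 = 1.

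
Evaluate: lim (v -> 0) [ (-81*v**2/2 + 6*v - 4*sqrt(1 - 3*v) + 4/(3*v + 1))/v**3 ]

-405/4

Substitution gives 0/0; apply L'Hôpital's rule 3 times.
After differentiating numerator and denominator 3 times the quotient is (-648/(3*v + 1)^4 + 81/(2*(1 - 3*v)^(5/2)))/(6); at v = 0 this is -405/4.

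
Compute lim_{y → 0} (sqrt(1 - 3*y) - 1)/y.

-3/2

Substitution gives 0/0. Multiply numerator and denominator by the conjugate √(1 - 3y) + √1.
The numerator becomes (1 - 3y) − 1 = -3y, so the expression simplifies to -3/(√(1 - 3y) + √1).
Letting y → 0 gives -3/(2√1) = -3/2.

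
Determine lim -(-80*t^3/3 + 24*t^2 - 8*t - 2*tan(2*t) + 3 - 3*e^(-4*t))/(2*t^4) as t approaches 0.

Substitution gives 0/0 (the numerator vanishes to order 4).
Expand each term to order t^4: the coefficient of t^4 in -2·tan(2t) is 0 and in -3·e^(-4t) is -32.
Lower-order terms cancel with the polynomial part, so the numerator is (-32)·t^4 + o(t^4), and the limit is (-32)/(-2) = 16.

16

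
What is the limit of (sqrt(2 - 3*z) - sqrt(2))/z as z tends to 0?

A 0/0 form; rationalise with √(2 - 3z) + √2. This collapses the numerator to -3z, leaving -3/(√(2 - 3z) + √2) → -3/(2√2) = -3*√(2)/4.

-3*√(2)/4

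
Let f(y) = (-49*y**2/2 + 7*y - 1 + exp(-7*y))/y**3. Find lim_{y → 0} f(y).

-343/6

Direct substitution gives 0/0.
Apply L'Hôpital: lim (-49*y + 7 - 7*e^(-7*y))/(3*y^2), still 0/0.
Apply L'Hôpital: lim (-49 + 49*e^(-7*y))/(6*y), still 0/0.
After 3 applications of L'Hôpital's rule the quotient is (-343*e^(-7*y))/(6); substituting y = 0 gives -343/6.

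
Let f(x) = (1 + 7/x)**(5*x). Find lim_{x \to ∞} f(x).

Write it as [(1 + 7/x)^x]^(5) · (1 + 7/x)^(0). The bracketed term tends to e^(7) and the second factor to 1, so the limit is e^(35).

e^(35)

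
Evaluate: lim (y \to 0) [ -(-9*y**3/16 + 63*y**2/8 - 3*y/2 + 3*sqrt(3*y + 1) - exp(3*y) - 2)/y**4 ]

Substitution gives 0/0 (the numerator vanishes to order 4).
Expand each term to order y^4: the coefficient of y^4 in 3·√(1 + 3y) is -1215/128 and in −e^(3y) is -27/8.
Lower-order terms cancel with the polynomial part, so the numerator is (-1647/128)·y^4 + o(y^4), and the limit is (-1647/128)/(-1) = 1647/128.

1647/128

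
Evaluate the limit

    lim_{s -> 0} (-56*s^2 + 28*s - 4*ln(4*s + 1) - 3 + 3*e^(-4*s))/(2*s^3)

Substitution gives 0/0; apply L'Hôpital's rule 3 times.
After differentiating numerator and denominator 3 times the quotient is (-192*e^(-4*s) - 512/(4*s + 1)^3)/(12); at s = 0 this is -176/3.

-176/3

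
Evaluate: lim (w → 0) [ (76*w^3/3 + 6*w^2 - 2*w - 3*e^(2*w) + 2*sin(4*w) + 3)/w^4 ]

Substitution gives 0/0; apply L'Hôpital's rule 4 times.
After differentiating numerator and denominator 4 times the quotient is (-48*e^(2*w) + 512*sin(4*w))/(24); at w = 0 this is -2.

-2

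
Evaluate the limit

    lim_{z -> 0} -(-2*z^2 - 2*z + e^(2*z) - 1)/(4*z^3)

Direct substitution gives 0/0.
Apply L'Hôpital: lim (-4*z + 2*e^(2*z) - 2)/(-12*z^2), still 0/0.
Apply L'Hôpital: lim (4*e^(2*z) - 4)/(-24*z), still 0/0.
After 3 applications of L'Hôpital's rule the quotient is (8*e^(2*z))/(-24); substituting z = 0 gives -1/3.

-1/3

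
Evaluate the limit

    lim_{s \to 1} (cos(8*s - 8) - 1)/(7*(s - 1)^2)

Direct substitution gives 0/0.
Apply L'Hôpital: lim (-8*sin(8*s - 8))/(14*s - 14), still 0/0.
After 2 applications of L'Hôpital's rule the quotient is (-64*cos(8*s - 8))/(14); substituting s = 1 gives -32/7.

-32/7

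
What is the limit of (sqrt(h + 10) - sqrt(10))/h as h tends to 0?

√(10)/20

Substitution gives 0/0. Multiply numerator and denominator by the conjugate √(10 + h) + √10.
The numerator becomes (10 + h) − 10 = h, so the expression simplifies to 1/(√(10 + h) + √10).
Letting h → 0 gives 1/(2√10) = √(10)/20.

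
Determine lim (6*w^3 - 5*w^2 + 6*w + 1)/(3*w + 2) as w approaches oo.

∞

The numerator has higher degree (3 > 1); the quotient behaves like (6/(3))·w^2 for large |w|.
As w → +∞ this diverges to ∞.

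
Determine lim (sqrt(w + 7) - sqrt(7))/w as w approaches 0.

A 0/0 form; rationalise with √(7 + w) + √7. This collapses the numerator to w, leaving 1/(√(7 + w) + √7) → 1/(2√7) = √(7)/14.

√(7)/14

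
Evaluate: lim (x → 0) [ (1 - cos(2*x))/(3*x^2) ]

2/3

Substitution gives 0/0.
Use (1 − cos u)/u² → 1/2 with u = 2x: the limit is 2²/(2·3) = 2/3.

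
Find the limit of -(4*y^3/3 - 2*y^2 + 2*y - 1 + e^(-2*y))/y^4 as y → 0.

-2/3

Direct substitution gives 0/0.
Apply L'Hôpital: lim (4*y^2 - 4*y + 2 - 2*e^(-2*y))/(-4*y^3), still 0/0.
Apply L'Hôpital: lim (8*y - 4 + 4*e^(-2*y))/(-12*y^2), still 0/0.
Apply L'Hôpital: lim (8 - 8*e^(-2*y))/(-24*y), still 0/0.
After 4 applications of L'Hôpital's rule the quotient is (16*e^(-2*y))/(-24); substituting y = 0 gives -2/3.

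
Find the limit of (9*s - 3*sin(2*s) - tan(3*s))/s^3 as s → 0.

Substitution gives 0/0 (the numerator vanishes to order 3).
Expand each term to order s^3: the coefficient of s^3 in −tan(3s) is -9 and in -3·sin(2s) is 4.
Lower-order terms cancel with the polynomial part, so the numerator is (-5)·s^3 + o(s^3), and the limit is (-5)/(1) = -5.

-5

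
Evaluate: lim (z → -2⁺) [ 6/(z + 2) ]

As z → -2⁺, (z + 2) → 0⁺, so (z + 2)^1 → 0⁺ and 6/(z + 2)^1 → ∞.

∞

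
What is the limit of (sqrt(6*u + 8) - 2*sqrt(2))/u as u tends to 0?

3*√(2)/4

A 0/0 form; rationalise with √(8 + 6u) + √8. This collapses the numerator to 6u, leaving 6/(√(8 + 6u) + √8) → 6/(2√8) = 3*√(2)/4.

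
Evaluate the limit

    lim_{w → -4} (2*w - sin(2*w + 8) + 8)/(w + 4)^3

4/3

Direct substitution gives 0/0.
Apply L'Hôpital: lim (2 - 2*cos(2*w + 8))/(3*(w + 4)^2), still 0/0.
Apply L'Hôpital: lim (4*sin(2*w + 8))/(6*w + 24), still 0/0.
After 3 applications of L'Hôpital's rule the quotient is (8*cos(2*w + 8))/(6); substituting w = -4 gives 4/3.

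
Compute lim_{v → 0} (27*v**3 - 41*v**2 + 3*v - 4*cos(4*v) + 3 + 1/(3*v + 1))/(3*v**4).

Substitution gives 0/0 (the numerator vanishes to order 4).
Expand each term to order v^4: the coefficient of v^4 in -4·cos(4v) is -128/3 and in 1/(1 + 3v) is 81.
Lower-order terms cancel with the polynomial part, so the numerator is (115/3)·v^4 + o(v^4), and the limit is (115/3)/(3) = 115/9.

115/9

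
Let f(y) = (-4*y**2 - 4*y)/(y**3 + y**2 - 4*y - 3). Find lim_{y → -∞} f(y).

The denominator has degree 3 and the numerator degree 2. Dividing numerator and denominator by y^3 sends every term to 0 except the leading denominator term, so the limit is 0.

0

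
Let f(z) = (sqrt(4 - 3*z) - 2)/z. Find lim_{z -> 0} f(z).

Substitution gives 0/0. Multiply numerator and denominator by the conjugate √(4 - 3z) + √4.
The numerator becomes (4 - 3z) − 4 = -3z, so the expression simplifies to -3/(√(4 - 3z) + √4).
Letting z → 0 gives -3/(2√4) = -3/4.

-3/4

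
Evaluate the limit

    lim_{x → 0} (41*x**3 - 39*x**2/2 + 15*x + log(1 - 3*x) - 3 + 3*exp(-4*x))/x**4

47/4

Substitution gives 0/0; apply L'Hôpital's rule 4 times.
After differentiating numerator and denominator 4 times the quotient is (768*e^(-4*x) - 486/(3*x - 1)^4)/(24); at x = 0 this is 47/4.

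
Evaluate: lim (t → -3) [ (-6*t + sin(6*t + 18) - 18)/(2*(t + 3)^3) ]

Direct substitution gives 0/0.
Apply L'Hôpital: lim (6*cos(6*t + 18) - 6)/(6*(t + 3)^2), still 0/0.
Apply L'Hôpital: lim (-36*sin(6*t + 18))/(12*t + 36), still 0/0.
After 3 applications of L'Hôpital's rule the quotient is (-216*cos(6*t + 18))/(12); substituting t = -3 gives -18.

-18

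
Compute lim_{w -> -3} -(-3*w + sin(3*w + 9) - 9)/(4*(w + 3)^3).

9/8

Direct substitution gives 0/0.
Apply L'Hôpital: lim (3*cos(3*w + 9) - 3)/(-12*(w + 3)^2), still 0/0.
Apply L'Hôpital: lim (-9*sin(3*w + 9))/(-24*w - 72), still 0/0.
After 3 applications of L'Hôpital's rule the quotient is (-27*cos(3*w + 9))/(-24); substituting w = -3 gives 9/8.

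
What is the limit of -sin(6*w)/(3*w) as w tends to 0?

Substitution gives 0/0.
Write it as (6/(-3))·sin(6w)/(6w); since sin(u)/u → 1, the limit is -2.

-2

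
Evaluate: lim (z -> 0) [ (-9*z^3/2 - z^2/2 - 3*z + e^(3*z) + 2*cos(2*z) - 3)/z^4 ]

113/24

Substitution gives 0/0; apply L'Hôpital's rule 4 times.
After differentiating numerator and denominator 4 times the quotient is (81*e^(3*z) + 32*cos(2*z))/(24); at z = 0 this is 113/24.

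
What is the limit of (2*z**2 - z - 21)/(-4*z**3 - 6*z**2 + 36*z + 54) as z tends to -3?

13/36

Since z = -3 makes numerator and denominator zero, (z + 3) divides both.
Cancelling it gives (2*z - 7)/(-4*z^2 + 6*z + 18); now plug in z = -3 to get 13/36.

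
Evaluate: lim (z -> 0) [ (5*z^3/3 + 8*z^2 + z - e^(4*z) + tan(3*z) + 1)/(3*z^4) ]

Substitution gives 0/0; apply L'Hôpital's rule 4 times.
After differentiating numerator and denominator 4 times the quotient is (-256*e^(4*z) + 1944*tan(3*z)^5 + 3240*tan(3*z)^3 + 1296*tan(3*z))/(72); at z = 0 this is -32/9.

-32/9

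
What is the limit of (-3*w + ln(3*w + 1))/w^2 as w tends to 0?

Direct substitution gives 0/0.
Apply L'Hôpital: lim (-3 + 3/(3*w + 1))/(2*w), still 0/0.
After 2 applications of L'Hôpital's rule the quotient is (-9/(3*w + 1)^2)/(2); substituting w = 0 gives -9/2.

-9/2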